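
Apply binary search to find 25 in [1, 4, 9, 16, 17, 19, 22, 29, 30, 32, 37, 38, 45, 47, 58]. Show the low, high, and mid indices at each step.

Binary search for 25 in [1, 4, 9, 16, 17, 19, 22, 29, 30, 32, 37, 38, 45, 47, 58]:

lo=0, hi=14, mid=7, arr[mid]=29 -> 29 > 25, search left half
lo=0, hi=6, mid=3, arr[mid]=16 -> 16 < 25, search right half
lo=4, hi=6, mid=5, arr[mid]=19 -> 19 < 25, search right half
lo=6, hi=6, mid=6, arr[mid]=22 -> 22 < 25, search right half
lo=7 > hi=6, target 25 not found

Binary search determines that 25 is not in the array after 4 comparisons. The search space was exhausted without finding the target.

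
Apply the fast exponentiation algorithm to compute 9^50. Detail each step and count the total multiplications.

Computing 9^50 by squaring (build up from 9^1; each line after the first costs one multiplication):

9^1 = 9
9^2 = (9^1)^2 = 9^2 = 81
9^3 = 9 * 9^2 = 9 * 81 = 729
9^6 = (9^3)^2 = 729^2 = 531441
9^12 = (9^6)^2 = 531441^2 = 282429536481
9^24 = (9^12)^2 = 282429536481^2 = 79766443076872509863361
9^25 = 9 * 9^24 = 9 * 79766443076872509863361 = 717897987691852588770249
9^50 = (9^25)^2 = 717897987691852588770249^2 = 515377520732011331036461129765621272702107522001

Result: 515377520732011331036461129765621272702107522001
Multiplications needed: 7 (7 lines after 9^1)

9^50 = 515377520732011331036461129765621272702107522001. Using exponentiation by squaring, this requires 7 multiplications. The key idea: if the exponent is even, square the half-power; if odd, multiply by the base once.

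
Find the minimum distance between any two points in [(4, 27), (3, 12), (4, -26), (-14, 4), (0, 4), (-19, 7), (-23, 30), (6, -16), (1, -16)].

Computing all pairwise distances among 9 points:

d((4, 27), (3, 12)) = 15.0333
d((4, 27), (4, -26)) = 53.0
d((4, 27), (-14, 4)) = 29.2062
d((4, 27), (0, 4)) = 23.3452
d((4, 27), (-19, 7)) = 30.4795
d((4, 27), (-23, 30)) = 27.1662
d((4, 27), (6, -16)) = 43.0465
d((4, 27), (1, -16)) = 43.1045
d((3, 12), (4, -26)) = 38.0132
d((3, 12), (-14, 4)) = 18.7883
d((3, 12), (0, 4)) = 8.544
d((3, 12), (-19, 7)) = 22.561
d((3, 12), (-23, 30)) = 31.6228
d((3, 12), (6, -16)) = 28.1603
d((3, 12), (1, -16)) = 28.0713
d((4, -26), (-14, 4)) = 34.9857
d((4, -26), (0, 4)) = 30.2655
d((4, -26), (-19, 7)) = 40.2244
d((4, -26), (-23, 30)) = 62.1691
d((4, -26), (6, -16)) = 10.198
d((4, -26), (1, -16)) = 10.4403
d((-14, 4), (0, 4)) = 14.0
d((-14, 4), (-19, 7)) = 5.831
d((-14, 4), (-23, 30)) = 27.5136
d((-14, 4), (6, -16)) = 28.2843
d((-14, 4), (1, -16)) = 25.0
d((0, 4), (-19, 7)) = 19.2354
d((0, 4), (-23, 30)) = 34.7131
d((0, 4), (6, -16)) = 20.8806
d((0, 4), (1, -16)) = 20.025
d((-19, 7), (-23, 30)) = 23.3452
d((-19, 7), (6, -16)) = 33.9706
d((-19, 7), (1, -16)) = 30.4795
d((-23, 30), (6, -16)) = 54.3783
d((-23, 30), (1, -16)) = 51.8845
d((6, -16), (1, -16)) = 5.0 <-- minimum

Closest pair: (6, -16) and (1, -16) with distance 5.0

The closest pair is (6, -16) and (1, -16) with Euclidean distance 5.0. For 9 points, brute-force pairwise comparison is shown above. For large n, the divide-and-conquer algorithm (sort by x, recurse on halves, check the dividing strip) achieves O(n log n).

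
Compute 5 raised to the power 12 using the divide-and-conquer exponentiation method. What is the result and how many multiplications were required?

Computing 5^12 by squaring (build up from 5^1; each line after the first costs one multiplication):

5^1 = 5
5^2 = (5^1)^2 = 5^2 = 25
5^3 = 5 * 5^2 = 5 * 25 = 125
5^6 = (5^3)^2 = 125^2 = 15625
5^12 = (5^6)^2 = 15625^2 = 244140625

Result: 244140625
Multiplications needed: 4 (4 lines after 5^1)

5^12 = 244140625. Using exponentiation by squaring, this requires 4 multiplications. The key idea: if the exponent is even, square the half-power; if odd, multiply by the base once.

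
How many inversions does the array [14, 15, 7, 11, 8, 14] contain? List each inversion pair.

Finding inversions in [14, 15, 7, 11, 8, 14]:

(0, 2): arr[0]=14 > arr[2]=7
(0, 3): arr[0]=14 > arr[3]=11
(0, 4): arr[0]=14 > arr[4]=8
(1, 2): arr[1]=15 > arr[2]=7
(1, 3): arr[1]=15 > arr[3]=11
(1, 4): arr[1]=15 > arr[4]=8
(1, 5): arr[1]=15 > arr[5]=14
(3, 4): arr[3]=11 > arr[4]=8

Total inversions: 8

The array has 8 inversion(s): (0,2), (0,3), (0,4), (1,2), (1,3), (1,4), (1,5), (3,4). Each pair (i,j) satisfies i < j and arr[i] > arr[j].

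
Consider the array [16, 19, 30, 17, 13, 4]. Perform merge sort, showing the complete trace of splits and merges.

Merge sort trace:

Split: [16, 19, 30, 17, 13, 4] -> [16, 19, 30] and [17, 13, 4]
  Split: [16, 19, 30] -> [16] and [19, 30]
    Split: [19, 30] -> [19] and [30]
    Merge: [19] + [30] -> [19, 30]
  Merge: [16] + [19, 30] -> [16, 19, 30]
  Split: [17, 13, 4] -> [17] and [13, 4]
    Split: [13, 4] -> [13] and [4]
    Merge: [13] + [4] -> [4, 13]
  Merge: [17] + [4, 13] -> [4, 13, 17]
Merge: [16, 19, 30] + [4, 13, 17] -> [4, 13, 16, 17, 19, 30]

Final sorted array: [4, 13, 16, 17, 19, 30]

The merge sort proceeds by recursively splitting the array and merging sorted halves.
After all merges, the sorted array is [4, 13, 16, 17, 19, 30].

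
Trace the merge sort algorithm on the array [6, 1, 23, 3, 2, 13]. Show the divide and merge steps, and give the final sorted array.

Merge sort trace:

Split: [6, 1, 23, 3, 2, 13] -> [6, 1, 23] and [3, 2, 13]
  Split: [6, 1, 23] -> [6] and [1, 23]
    Split: [1, 23] -> [1] and [23]
    Merge: [1] + [23] -> [1, 23]
  Merge: [6] + [1, 23] -> [1, 6, 23]
  Split: [3, 2, 13] -> [3] and [2, 13]
    Split: [2, 13] -> [2] and [13]
    Merge: [2] + [13] -> [2, 13]
  Merge: [3] + [2, 13] -> [2, 3, 13]
Merge: [1, 6, 23] + [2, 3, 13] -> [1, 2, 3, 6, 13, 23]

Final sorted array: [1, 2, 3, 6, 13, 23]

The merge sort proceeds by recursively splitting the array and merging sorted halves.
After all merges, the sorted array is [1, 2, 3, 6, 13, 23].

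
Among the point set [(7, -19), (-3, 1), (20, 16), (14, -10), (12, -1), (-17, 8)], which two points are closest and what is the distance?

Computing all pairwise distances among 6 points:

d((7, -19), (-3, 1)) = 22.3607
d((7, -19), (20, 16)) = 37.3363
d((7, -19), (14, -10)) = 11.4018
d((7, -19), (12, -1)) = 18.6815
d((7, -19), (-17, 8)) = 36.1248
d((-3, 1), (20, 16)) = 27.4591
d((-3, 1), (14, -10)) = 20.2485
d((-3, 1), (12, -1)) = 15.1327
d((-3, 1), (-17, 8)) = 15.6525
d((20, 16), (14, -10)) = 26.6833
d((20, 16), (12, -1)) = 18.7883
d((20, 16), (-17, 8)) = 37.855
d((14, -10), (12, -1)) = 9.2195 <-- minimum
d((14, -10), (-17, 8)) = 35.8469
d((12, -1), (-17, 8)) = 30.3645

Closest pair: (14, -10) and (12, -1) with distance 9.2195

The closest pair is (14, -10) and (12, -1) with Euclidean distance 9.2195. For 6 points, brute-force pairwise comparison is shown above. For large n, the divide-and-conquer algorithm (sort by x, recurse on halves, check the dividing strip) achieves O(n log n).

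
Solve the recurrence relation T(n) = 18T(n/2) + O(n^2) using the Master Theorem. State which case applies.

Master Theorem for T(n) = 18T(n/2) + O(n^2):

a = 18, b = 2, c = 2
log_b(a) = log_2(18) = 4.1699

Case 1: c = 2 < log_2(18) = 4.1699
T(n) = O(n^(log_2 18))

For T(n) = 18T(n/2) + O(n^2): log_2(18) = 4.1699. This is Case 1 of the Master Theorem (c < log_b(a), work dominated by leaves), giving O(n^(log_2 18)).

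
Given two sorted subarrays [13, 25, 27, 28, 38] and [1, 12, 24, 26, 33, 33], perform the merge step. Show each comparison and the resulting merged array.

Merging process:

Compare 13 vs 1: take 1 from right. Merged: [1]
Compare 13 vs 12: take 12 from right. Merged: [1, 12]
Compare 13 vs 24: take 13 from left. Merged: [1, 12, 13]
Compare 25 vs 24: take 24 from right. Merged: [1, 12, 13, 24]
Compare 25 vs 26: take 25 from left. Merged: [1, 12, 13, 24, 25]
Compare 27 vs 26: take 26 from right. Merged: [1, 12, 13, 24, 25, 26]
Compare 27 vs 33: take 27 from left. Merged: [1, 12, 13, 24, 25, 26, 27]
Compare 28 vs 33: take 28 from left. Merged: [1, 12, 13, 24, 25, 26, 27, 28]
Compare 38 vs 33: take 33 from right. Merged: [1, 12, 13, 24, 25, 26, 27, 28, 33]
Compare 38 vs 33: take 33 from right. Merged: [1, 12, 13, 24, 25, 26, 27, 28, 33, 33]
Append remaining from left: [38]. Merged: [1, 12, 13, 24, 25, 26, 27, 28, 33, 33, 38]

Final merged array: [1, 12, 13, 24, 25, 26, 27, 28, 33, 33, 38]
Total comparisons: 10

The merged array is [1, 12, 13, 24, 25, 26, 27, 28, 33, 33, 38], requiring 10 comparisons. The merge step runs in O(n) time where n is the total number of elements.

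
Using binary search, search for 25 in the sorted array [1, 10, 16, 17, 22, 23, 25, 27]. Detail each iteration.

Binary search for 25 in [1, 10, 16, 17, 22, 23, 25, 27]:

lo=0, hi=7, mid=3, arr[mid]=17 -> 17 < 25, search right half
lo=4, hi=7, mid=5, arr[mid]=23 -> 23 < 25, search right half
lo=6, hi=7, mid=6, arr[mid]=25 -> Found target at index 6!

Binary search finds 25 at index 6 after 3 comparisons. The search repeatedly halves the search space by comparing with the middle element.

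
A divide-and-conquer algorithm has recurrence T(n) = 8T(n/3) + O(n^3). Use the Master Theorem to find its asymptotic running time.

Master Theorem for T(n) = 8T(n/3) + O(n^3):

a = 8, b = 3, c = 3
log_b(a) = log_3(8) = 1.8928

Case 3: c = 3 > log_3(8) = 1.8928
T(n) = O(n^3) = O(n^3)

For T(n) = 8T(n/3) + O(n^3): log_3(8) = 1.8928. This is Case 3 of the Master Theorem (c > log_b(a), work dominated by root), giving O(n^3).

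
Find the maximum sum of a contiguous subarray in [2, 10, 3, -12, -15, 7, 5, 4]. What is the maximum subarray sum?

Using Kadane's algorithm on [2, 10, 3, -12, -15, 7, 5, 4]:

Scanning through the array:
Position 1 (value 10): max_ending_here = 12, max_so_far = 12
Position 2 (value 3): max_ending_here = 15, max_so_far = 15
Position 3 (value -12): max_ending_here = 3, max_so_far = 15
Position 4 (value -15): max_ending_here = -12, max_so_far = 15
Position 5 (value 7): max_ending_here = 7, max_so_far = 15
Position 6 (value 5): max_ending_here = 12, max_so_far = 15
Position 7 (value 4): max_ending_here = 16, max_so_far = 16

Maximum subarray: [7, 5, 4]
Maximum sum: 16

The maximum subarray is [7, 5, 4] with sum 16. This subarray runs from index 5 to index 7.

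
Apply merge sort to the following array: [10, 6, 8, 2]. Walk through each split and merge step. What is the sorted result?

Merge sort trace:

Split: [10, 6, 8, 2] -> [10, 6] and [8, 2]
  Split: [10, 6] -> [10] and [6]
  Merge: [10] + [6] -> [6, 10]
  Split: [8, 2] -> [8] and [2]
  Merge: [8] + [2] -> [2, 8]
Merge: [6, 10] + [2, 8] -> [2, 6, 8, 10]

Final sorted array: [2, 6, 8, 10]

The merge sort proceeds by recursively splitting the array and merging sorted halves.
After all merges, the sorted array is [2, 6, 8, 10].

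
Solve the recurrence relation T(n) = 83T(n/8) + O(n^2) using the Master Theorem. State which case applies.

Master Theorem for T(n) = 83T(n/8) + O(n^2):

a = 83, b = 8, c = 2
log_b(a) = log_8(83) = 2.1250

Case 1: c = 2 < log_8(83) = 2.1250
T(n) = O(n^(log_8 83))

For T(n) = 83T(n/8) + O(n^2): log_8(83) = 2.1250. This is Case 1 of the Master Theorem (c < log_b(a), work dominated by leaves), giving O(n^(log_8 83)).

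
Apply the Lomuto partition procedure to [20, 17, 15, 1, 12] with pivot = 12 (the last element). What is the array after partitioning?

Lomuto partition with pivot = 12:

Initial array: [20, 17, 15, 1, 12]

arr[0]=20 > 12: no swap
arr[1]=17 > 12: no swap
arr[2]=15 > 12: no swap
arr[3]=1 <= 12: swap with position 0, array becomes [1, 17, 15, 20, 12]

Place pivot at position 1: [1, 12, 15, 20, 17]
Pivot position: 1

After partitioning with pivot 12, the array becomes [1, 12, 15, 20, 17]. The pivot is placed at index 1. All elements to the left of the pivot are <= 12, and all elements to the right are > 12.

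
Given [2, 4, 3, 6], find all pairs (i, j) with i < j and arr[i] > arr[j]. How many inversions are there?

Finding inversions in [2, 4, 3, 6]:

(1, 2): arr[1]=4 > arr[2]=3

Total inversions: 1

The array has 1 inversion(s): (1,2). Each pair (i,j) satisfies i < j and arr[i] > arr[j].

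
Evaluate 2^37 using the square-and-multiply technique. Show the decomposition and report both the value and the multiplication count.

Computing 2^37 by squaring (build up from 2^1; each line after the first costs one multiplication):

2^1 = 2
2^2 = (2^1)^2 = 2^2 = 4
2^4 = (2^2)^2 = 4^2 = 16
2^8 = (2^4)^2 = 16^2 = 256
2^9 = 2 * 2^8 = 2 * 256 = 512
2^18 = (2^9)^2 = 512^2 = 262144
2^36 = (2^18)^2 = 262144^2 = 68719476736
2^37 = 2 * 2^36 = 2 * 68719476736 = 137438953472

Result: 137438953472
Multiplications needed: 7 (7 lines after 2^1)

2^37 = 137438953472. Using exponentiation by squaring, this requires 7 multiplications. The key idea: if the exponent is even, square the half-power; if odd, multiply by the base once.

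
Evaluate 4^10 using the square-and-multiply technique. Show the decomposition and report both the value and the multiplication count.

Computing 4^10 by squaring (build up from 4^1; each line after the first costs one multiplication):

4^1 = 4
4^2 = (4^1)^2 = 4^2 = 16
4^4 = (4^2)^2 = 16^2 = 256
4^5 = 4 * 4^4 = 4 * 256 = 1024
4^10 = (4^5)^2 = 1024^2 = 1048576

Result: 1048576
Multiplications needed: 4 (4 lines after 4^1)

4^10 = 1048576. Using exponentiation by squaring, this requires 4 multiplications. The key idea: if the exponent is even, square the half-power; if odd, multiply by the base once.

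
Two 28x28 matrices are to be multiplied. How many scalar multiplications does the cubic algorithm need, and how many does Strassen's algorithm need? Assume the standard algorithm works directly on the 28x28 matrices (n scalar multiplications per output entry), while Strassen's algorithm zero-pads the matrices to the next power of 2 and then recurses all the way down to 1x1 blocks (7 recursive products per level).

Matrix multiplication for 28x28 matrices:

Strassen's algorithm requires power-of-2 dimensions. Pad 28x28 to 32x32 (next power of 2).

Standard algorithm: 28^3 = 21952 multiplications
Strassen's algorithm: 7^(log2(32)) = 7^5 = 16807 multiplications
Savings: 21952 - 16807 = 5145 multiplications

Standard: 21952 multiplications (28^3). Strassen: 16807 multiplications (7^5, after padding to 32x32). Strassen reduces 8 recursive multiplications to 7 at each level.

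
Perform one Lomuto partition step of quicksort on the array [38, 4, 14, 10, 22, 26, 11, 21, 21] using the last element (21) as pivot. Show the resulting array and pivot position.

Lomuto partition with pivot = 21:

Initial array: [38, 4, 14, 10, 22, 26, 11, 21, 21]

arr[0]=38 > 21: no swap
arr[1]=4 <= 21: swap with position 0, array becomes [4, 38, 14, 10, 22, 26, 11, 21, 21]
arr[2]=14 <= 21: swap with position 1, array becomes [4, 14, 38, 10, 22, 26, 11, 21, 21]
arr[3]=10 <= 21: swap with position 2, array becomes [4, 14, 10, 38, 22, 26, 11, 21, 21]
arr[4]=22 > 21: no swap
arr[5]=26 > 21: no swap
arr[6]=11 <= 21: swap with position 3, array becomes [4, 14, 10, 11, 22, 26, 38, 21, 21]
arr[7]=21 <= 21: swap with position 4, array becomes [4, 14, 10, 11, 21, 26, 38, 22, 21]

Place pivot at position 5: [4, 14, 10, 11, 21, 21, 38, 22, 26]
Pivot position: 5

After partitioning with pivot 21, the array becomes [4, 14, 10, 11, 21, 21, 38, 22, 26]. The pivot is placed at index 5. All elements to the left of the pivot are <= 21, and all elements to the right are > 21.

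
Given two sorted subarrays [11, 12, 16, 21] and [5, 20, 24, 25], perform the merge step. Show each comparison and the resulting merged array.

Merging process:

Compare 11 vs 5: take 5 from right. Merged: [5]
Compare 11 vs 20: take 11 from left. Merged: [5, 11]
Compare 12 vs 20: take 12 from left. Merged: [5, 11, 12]
Compare 16 vs 20: take 16 from left. Merged: [5, 11, 12, 16]
Compare 21 vs 20: take 20 from right. Merged: [5, 11, 12, 16, 20]
Compare 21 vs 24: take 21 from left. Merged: [5, 11, 12, 16, 20, 21]
Append remaining from right: [24, 25]. Merged: [5, 11, 12, 16, 20, 21, 24, 25]

Final merged array: [5, 11, 12, 16, 20, 21, 24, 25]
Total comparisons: 6

The merged array is [5, 11, 12, 16, 20, 21, 24, 25], requiring 6 comparisons. The merge step runs in O(n) time where n is the total number of elements.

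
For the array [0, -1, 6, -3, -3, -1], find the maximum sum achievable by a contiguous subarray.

Using Kadane's algorithm on [0, -1, 6, -3, -3, -1]:

Scanning through the array:
Position 1 (value -1): max_ending_here = -1, max_so_far = 0
Position 2 (value 6): max_ending_here = 6, max_so_far = 6
Position 3 (value -3): max_ending_here = 3, max_so_far = 6
Position 4 (value -3): max_ending_here = 0, max_so_far = 6
Position 5 (value -1): max_ending_here = -1, max_so_far = 6

Maximum subarray: [6]
Maximum sum: 6

The maximum subarray is [6] with sum 6. This subarray runs from index 2 to index 2.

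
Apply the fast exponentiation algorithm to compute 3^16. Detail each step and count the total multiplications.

Computing 3^16 by squaring (build up from 3^1; each line after the first costs one multiplication):

3^1 = 3
3^2 = (3^1)^2 = 3^2 = 9
3^4 = (3^2)^2 = 9^2 = 81
3^8 = (3^4)^2 = 81^2 = 6561
3^16 = (3^8)^2 = 6561^2 = 43046721

Result: 43046721
Multiplications needed: 4 (4 lines after 3^1)

3^16 = 43046721. Using exponentiation by squaring, this requires 4 multiplications. The key idea: if the exponent is even, square the half-power; if odd, multiply by the base once.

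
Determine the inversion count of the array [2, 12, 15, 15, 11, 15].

Finding inversions in [2, 12, 15, 15, 11, 15]:

(1, 4): arr[1]=12 > arr[4]=11
(2, 4): arr[2]=15 > arr[4]=11
(3, 4): arr[3]=15 > arr[4]=11

Total inversions: 3

The array has 3 inversion(s): (1,4), (2,4), (3,4). Each pair (i,j) satisfies i < j and arr[i] > arr[j].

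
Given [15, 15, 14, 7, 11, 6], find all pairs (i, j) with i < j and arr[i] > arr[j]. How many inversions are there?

Finding inversions in [15, 15, 14, 7, 11, 6]:

(0, 2): arr[0]=15 > arr[2]=14
(0, 3): arr[0]=15 > arr[3]=7
(0, 4): arr[0]=15 > arr[4]=11
(0, 5): arr[0]=15 > arr[5]=6
(1, 2): arr[1]=15 > arr[2]=14
(1, 3): arr[1]=15 > arr[3]=7
(1, 4): arr[1]=15 > arr[4]=11
(1, 5): arr[1]=15 > arr[5]=6
(2, 3): arr[2]=14 > arr[3]=7
(2, 4): arr[2]=14 > arr[4]=11
(2, 5): arr[2]=14 > arr[5]=6
(3, 5): arr[3]=7 > arr[5]=6
(4, 5): arr[4]=11 > arr[5]=6

Total inversions: 13

The array has 13 inversion(s): (0,2), (0,3), (0,4), (0,5), (1,2), (1,3), (1,4), (1,5), (2,3), (2,4), (2,5), (3,5), (4,5). Each pair (i,j) satisfies i < j and arr[i] > arr[j].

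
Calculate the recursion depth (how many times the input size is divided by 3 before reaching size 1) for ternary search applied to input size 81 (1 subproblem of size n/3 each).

For divide and conquer with division factor 3:

Problem sizes at each level:
Level 0: 81
Level 1: 27
Level 2: 9
Level 3: 3
Level 4: 1

The root is level 0 and the size-1 base case is level 4 (the tree spans levels 0 through 4, i.e. 5 levels counting the root), so the depth is the number of divisions: log_3(81) = 4

The recursion tree depth is log_3(81) = 4. At each level, the problem size is divided by 3, so it takes 4 divisions to reduce to a base case of size 1. The algorithm makes 1 recursive call at each level.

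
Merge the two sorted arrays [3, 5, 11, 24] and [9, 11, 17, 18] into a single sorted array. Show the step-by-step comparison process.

Merging process:

Compare 3 vs 9: take 3 from left. Merged: [3]
Compare 5 vs 9: take 5 from left. Merged: [3, 5]
Compare 11 vs 9: take 9 from right. Merged: [3, 5, 9]
Compare 11 vs 11: take 11 from left. Merged: [3, 5, 9, 11]
Compare 24 vs 11: take 11 from right. Merged: [3, 5, 9, 11, 11]
Compare 24 vs 17: take 17 from right. Merged: [3, 5, 9, 11, 11, 17]
Compare 24 vs 18: take 18 from right. Merged: [3, 5, 9, 11, 11, 17, 18]
Append remaining from left: [24]. Merged: [3, 5, 9, 11, 11, 17, 18, 24]

Final merged array: [3, 5, 9, 11, 11, 17, 18, 24]
Total comparisons: 7

The merged array is [3, 5, 9, 11, 11, 17, 18, 24], requiring 7 comparisons. The merge step runs in O(n) time where n is the total number of elements.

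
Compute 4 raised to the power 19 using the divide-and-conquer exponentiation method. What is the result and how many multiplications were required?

Computing 4^19 by squaring (build up from 4^1; each line after the first costs one multiplication):

4^1 = 4
4^2 = (4^1)^2 = 4^2 = 16
4^4 = (4^2)^2 = 16^2 = 256
4^8 = (4^4)^2 = 256^2 = 65536
4^9 = 4 * 4^8 = 4 * 65536 = 262144
4^18 = (4^9)^2 = 262144^2 = 68719476736
4^19 = 4 * 4^18 = 4 * 68719476736 = 274877906944

Result: 274877906944
Multiplications needed: 6 (6 lines after 4^1)

4^19 = 274877906944. Using exponentiation by squaring, this requires 6 multiplications. The key idea: if the exponent is even, square the half-power; if odd, multiply by the base once.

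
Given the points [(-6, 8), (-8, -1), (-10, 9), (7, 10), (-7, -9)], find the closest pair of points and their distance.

Computing all pairwise distances among 5 points:

d((-6, 8), (-8, -1)) = 9.2195
d((-6, 8), (-10, 9)) = 4.1231 <-- minimum
d((-6, 8), (7, 10)) = 13.1529
d((-6, 8), (-7, -9)) = 17.0294
d((-8, -1), (-10, 9)) = 10.198
d((-8, -1), (7, 10)) = 18.6011
d((-8, -1), (-7, -9)) = 8.0623
d((-10, 9), (7, 10)) = 17.0294
d((-10, 9), (-7, -9)) = 18.2483
d((7, 10), (-7, -9)) = 23.6008

Closest pair: (-6, 8) and (-10, 9) with distance 4.1231

The closest pair is (-6, 8) and (-10, 9) with Euclidean distance 4.1231. For 5 points, brute-force pairwise comparison is shown above. For large n, the divide-and-conquer algorithm (sort by x, recurse on halves, check the dividing strip) achieves O(n log n).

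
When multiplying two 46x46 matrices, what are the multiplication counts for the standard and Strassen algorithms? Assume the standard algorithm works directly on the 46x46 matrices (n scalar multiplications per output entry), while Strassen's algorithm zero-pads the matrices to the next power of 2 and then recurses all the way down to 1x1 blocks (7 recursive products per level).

Matrix multiplication for 46x46 matrices:

Strassen's algorithm requires power-of-2 dimensions. Pad 46x46 to 64x64 (next power of 2).

Standard algorithm: 46^3 = 97336 multiplications
Strassen's algorithm: 7^(log2(64)) = 7^6 = 117649 multiplications
Difference: 97336 - 117649 = -20313 (Strassen uses MORE here due to padding overhead — for small or just-over-power-of-2 n, padding can outweigh the per-level savings)

Standard: 97336 multiplications (46^3). Strassen: 117649 multiplications (7^6, after padding to 64x64). Strassen reduces 8 recursive multiplications to 7 at each level.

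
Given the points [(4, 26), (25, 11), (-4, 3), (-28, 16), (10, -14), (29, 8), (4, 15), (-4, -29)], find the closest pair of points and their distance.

Computing all pairwise distances among 8 points:

d((4, 26), (25, 11)) = 25.807
d((4, 26), (-4, 3)) = 24.3516
d((4, 26), (-28, 16)) = 33.5261
d((4, 26), (10, -14)) = 40.4475
d((4, 26), (29, 8)) = 30.8058
d((4, 26), (4, 15)) = 11.0
d((4, 26), (-4, -29)) = 55.5788
d((25, 11), (-4, 3)) = 30.0832
d((25, 11), (-28, 16)) = 53.2353
d((25, 11), (10, -14)) = 29.1548
d((25, 11), (29, 8)) = 5.0 <-- minimum
d((25, 11), (4, 15)) = 21.3776
d((25, 11), (-4, -29)) = 49.4065
d((-4, 3), (-28, 16)) = 27.2947
d((-4, 3), (10, -14)) = 22.0227
d((-4, 3), (29, 8)) = 33.3766
d((-4, 3), (4, 15)) = 14.4222
d((-4, 3), (-4, -29)) = 32.0
d((-28, 16), (10, -14)) = 48.4149
d((-28, 16), (29, 8)) = 57.5587
d((-28, 16), (4, 15)) = 32.0156
d((-28, 16), (-4, -29)) = 51.0
d((10, -14), (29, 8)) = 29.0689
d((10, -14), (4, 15)) = 29.6142
d((10, -14), (-4, -29)) = 20.5183
d((29, 8), (4, 15)) = 25.9615
d((29, 8), (-4, -29)) = 49.5782
d((4, 15), (-4, -29)) = 44.7214

Closest pair: (25, 11) and (29, 8) with distance 5.0

The closest pair is (25, 11) and (29, 8) with Euclidean distance 5.0. For 8 points, brute-force pairwise comparison is shown above. For large n, the divide-and-conquer algorithm (sort by x, recurse on halves, check the dividing strip) achieves O(n log n).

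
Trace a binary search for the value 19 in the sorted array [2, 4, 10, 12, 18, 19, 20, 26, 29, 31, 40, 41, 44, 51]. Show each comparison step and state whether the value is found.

Binary search for 19 in [2, 4, 10, 12, 18, 19, 20, 26, 29, 31, 40, 41, 44, 51]:

lo=0, hi=13, mid=6, arr[mid]=20 -> 20 > 19, search left half
lo=0, hi=5, mid=2, arr[mid]=10 -> 10 < 19, search right half
lo=3, hi=5, mid=4, arr[mid]=18 -> 18 < 19, search right half
lo=5, hi=5, mid=5, arr[mid]=19 -> Found target at index 5!

Binary search finds 19 at index 5 after 4 comparisons. The search repeatedly halves the search space by comparing with the middle element.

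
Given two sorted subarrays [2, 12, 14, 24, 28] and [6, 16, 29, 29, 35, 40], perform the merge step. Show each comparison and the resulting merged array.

Merging process:

Compare 2 vs 6: take 2 from left. Merged: [2]
Compare 12 vs 6: take 6 from right. Merged: [2, 6]
Compare 12 vs 16: take 12 from left. Merged: [2, 6, 12]
Compare 14 vs 16: take 14 from left. Merged: [2, 6, 12, 14]
Compare 24 vs 16: take 16 from right. Merged: [2, 6, 12, 14, 16]
Compare 24 vs 29: take 24 from left. Merged: [2, 6, 12, 14, 16, 24]
Compare 28 vs 29: take 28 from left. Merged: [2, 6, 12, 14, 16, 24, 28]
Append remaining from right: [29, 29, 35, 40]. Merged: [2, 6, 12, 14, 16, 24, 28, 29, 29, 35, 40]

Final merged array: [2, 6, 12, 14, 16, 24, 28, 29, 29, 35, 40]
Total comparisons: 7

The merged array is [2, 6, 12, 14, 16, 24, 28, 29, 29, 35, 40], requiring 7 comparisons. The merge step runs in O(n) time where n is the total number of elements.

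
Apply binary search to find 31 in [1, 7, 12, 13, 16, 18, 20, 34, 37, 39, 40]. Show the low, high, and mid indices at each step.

Binary search for 31 in [1, 7, 12, 13, 16, 18, 20, 34, 37, 39, 40]:

lo=0, hi=10, mid=5, arr[mid]=18 -> 18 < 31, search right half
lo=6, hi=10, mid=8, arr[mid]=37 -> 37 > 31, search left half
lo=6, hi=7, mid=6, arr[mid]=20 -> 20 < 31, search right half
lo=7, hi=7, mid=7, arr[mid]=34 -> 34 > 31, search left half
lo=7 > hi=6, target 31 not found

Binary search determines that 31 is not in the array after 4 comparisons. The search space was exhausted without finding the target.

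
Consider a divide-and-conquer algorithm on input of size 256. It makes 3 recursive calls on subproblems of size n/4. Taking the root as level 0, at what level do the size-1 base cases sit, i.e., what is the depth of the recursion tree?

For divide and conquer with division factor 4:

Problem sizes at each level:
Level 0: 256
Level 1: 64
Level 2: 16
Level 3: 4
Level 4: 1

The root is level 0 and the size-1 base case is level 4 (the tree spans levels 0 through 4, i.e. 5 levels counting the root), so the depth is the number of divisions: log_4(256) = 4

The recursion tree depth is log_4(256) = 4. At each level, the problem size is divided by 4, so it takes 4 divisions to reduce to a base case of size 1. The algorithm makes 3 recursive calls at each level.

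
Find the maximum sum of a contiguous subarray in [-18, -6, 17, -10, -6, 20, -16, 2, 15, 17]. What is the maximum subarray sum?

Using Kadane's algorithm on [-18, -6, 17, -10, -6, 20, -16, 2, 15, 17]:

Scanning through the array:
Position 1 (value -6): max_ending_here = -6, max_so_far = -6
Position 2 (value 17): max_ending_here = 17, max_so_far = 17
Position 3 (value -10): max_ending_here = 7, max_so_far = 17
Position 4 (value -6): max_ending_here = 1, max_so_far = 17
Position 5 (value 20): max_ending_here = 21, max_so_far = 21
Position 6 (value -16): max_ending_here = 5, max_so_far = 21
Position 7 (value 2): max_ending_here = 7, max_so_far = 21
Position 8 (value 15): max_ending_here = 22, max_so_far = 22
Position 9 (value 17): max_ending_here = 39, max_so_far = 39

Maximum subarray: [17, -10, -6, 20, -16, 2, 15, 17]
Maximum sum: 39

The maximum subarray is [17, -10, -6, 20, -16, 2, 15, 17] with sum 39. This subarray runs from index 2 to index 9.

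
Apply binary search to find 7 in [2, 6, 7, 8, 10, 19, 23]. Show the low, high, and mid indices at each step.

Binary search for 7 in [2, 6, 7, 8, 10, 19, 23]:

lo=0, hi=6, mid=3, arr[mid]=8 -> 8 > 7, search left half
lo=0, hi=2, mid=1, arr[mid]=6 -> 6 < 7, search right half
lo=2, hi=2, mid=2, arr[mid]=7 -> Found target at index 2!

Binary search finds 7 at index 2 after 3 comparisons. The search repeatedly halves the search space by comparing with the middle element.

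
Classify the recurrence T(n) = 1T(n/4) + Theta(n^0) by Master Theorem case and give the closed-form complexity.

Master Theorem for T(n) = 1T(n/4) + O(n^0):

a = 1, b = 4, c = 0
log_b(a) = log_4(1) = 0.0000

Case 2: c = 0 = log_4(1) = 0.0000
T(n) = O(n^0 log n) = O(log n)

For T(n) = 1T(n/4) + O(n^0): log_4(1) = 0.0000. This is Case 2 of the Master Theorem (c = log_b(a), equal work at all levels), giving O(log n).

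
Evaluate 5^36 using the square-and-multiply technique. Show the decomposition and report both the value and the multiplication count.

Computing 5^36 by squaring (build up from 5^1; each line after the first costs one multiplication):

5^1 = 5
5^2 = (5^1)^2 = 5^2 = 25
5^4 = (5^2)^2 = 25^2 = 625
5^8 = (5^4)^2 = 625^2 = 390625
5^9 = 5 * 5^8 = 5 * 390625 = 1953125
5^18 = (5^9)^2 = 1953125^2 = 3814697265625
5^36 = (5^18)^2 = 3814697265625^2 = 14551915228366851806640625

Result: 14551915228366851806640625
Multiplications needed: 6 (6 lines after 5^1)

5^36 = 14551915228366851806640625. Using exponentiation by squaring, this requires 6 multiplications. The key idea: if the exponent is even, square the half-power; if odd, multiply by the base once.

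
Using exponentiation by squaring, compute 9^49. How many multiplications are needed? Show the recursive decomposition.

Computing 9^49 by squaring (build up from 9^1; each line after the first costs one multiplication):

9^1 = 9
9^2 = (9^1)^2 = 9^2 = 81
9^3 = 9 * 9^2 = 9 * 81 = 729
9^6 = (9^3)^2 = 729^2 = 531441
9^12 = (9^6)^2 = 531441^2 = 282429536481
9^24 = (9^12)^2 = 282429536481^2 = 79766443076872509863361
9^48 = (9^24)^2 = 79766443076872509863361^2 = 6362685441135942358474828762538534230890216321
9^49 = 9 * 9^48 = 9 * 6362685441135942358474828762538534230890216321 = 57264168970223481226273458862846808078011946889

Result: 57264168970223481226273458862846808078011946889
Multiplications needed: 7 (7 lines after 9^1)

9^49 = 57264168970223481226273458862846808078011946889. Using exponentiation by squaring, this requires 7 multiplications. The key idea: if the exponent is even, square the half-power; if odd, multiply by the base once.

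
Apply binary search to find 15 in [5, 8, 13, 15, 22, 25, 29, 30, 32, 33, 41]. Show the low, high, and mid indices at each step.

Binary search for 15 in [5, 8, 13, 15, 22, 25, 29, 30, 32, 33, 41]:

lo=0, hi=10, mid=5, arr[mid]=25 -> 25 > 15, search left half
lo=0, hi=4, mid=2, arr[mid]=13 -> 13 < 15, search right half
lo=3, hi=4, mid=3, arr[mid]=15 -> Found target at index 3!

Binary search finds 15 at index 3 after 3 comparisons. The search repeatedly halves the search space by comparing with the middle element.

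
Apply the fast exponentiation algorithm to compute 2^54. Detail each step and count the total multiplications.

Computing 2^54 by squaring (build up from 2^1; each line after the first costs one multiplication):

2^1 = 2
2^2 = (2^1)^2 = 2^2 = 4
2^3 = 2 * 2^2 = 2 * 4 = 8
2^6 = (2^3)^2 = 8^2 = 64
2^12 = (2^6)^2 = 64^2 = 4096
2^13 = 2 * 2^12 = 2 * 4096 = 8192
2^26 = (2^13)^2 = 8192^2 = 67108864
2^27 = 2 * 2^26 = 2 * 67108864 = 134217728
2^54 = (2^27)^2 = 134217728^2 = 18014398509481984

Result: 18014398509481984
Multiplications needed: 8 (8 lines after 2^1)

2^54 = 18014398509481984. Using exponentiation by squaring, this requires 8 multiplications. The key idea: if the exponent is even, square the half-power; if odd, multiply by the base once.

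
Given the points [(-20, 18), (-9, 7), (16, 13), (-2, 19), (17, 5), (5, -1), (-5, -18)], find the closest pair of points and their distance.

Computing all pairwise distances among 7 points:

d((-20, 18), (-9, 7)) = 15.5563
d((-20, 18), (16, 13)) = 36.3456
d((-20, 18), (-2, 19)) = 18.0278
d((-20, 18), (17, 5)) = 39.2173
d((-20, 18), (5, -1)) = 31.4006
d((-20, 18), (-5, -18)) = 39.0
d((-9, 7), (16, 13)) = 25.7099
d((-9, 7), (-2, 19)) = 13.8924
d((-9, 7), (17, 5)) = 26.0768
d((-9, 7), (5, -1)) = 16.1245
d((-9, 7), (-5, -18)) = 25.318
d((16, 13), (-2, 19)) = 18.9737
d((16, 13), (17, 5)) = 8.0623 <-- minimum
d((16, 13), (5, -1)) = 17.8045
d((16, 13), (-5, -18)) = 37.4433
d((-2, 19), (17, 5)) = 23.6008
d((-2, 19), (5, -1)) = 21.1896
d((-2, 19), (-5, -18)) = 37.1214
d((17, 5), (5, -1)) = 13.4164
d((17, 5), (-5, -18)) = 31.8277
d((5, -1), (-5, -18)) = 19.7231

Closest pair: (16, 13) and (17, 5) with distance 8.0623

The closest pair is (16, 13) and (17, 5) with Euclidean distance 8.0623. For 7 points, brute-force pairwise comparison is shown above. For large n, the divide-and-conquer algorithm (sort by x, recurse on halves, check the dividing strip) achieves O(n log n).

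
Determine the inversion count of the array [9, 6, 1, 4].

Finding inversions in [9, 6, 1, 4]:

(0, 1): arr[0]=9 > arr[1]=6
(0, 2): arr[0]=9 > arr[2]=1
(0, 3): arr[0]=9 > arr[3]=4
(1, 2): arr[1]=6 > arr[2]=1
(1, 3): arr[1]=6 > arr[3]=4

Total inversions: 5

The array has 5 inversion(s): (0,1), (0,2), (0,3), (1,2), (1,3). Each pair (i,j) satisfies i < j and arr[i] > arr[j].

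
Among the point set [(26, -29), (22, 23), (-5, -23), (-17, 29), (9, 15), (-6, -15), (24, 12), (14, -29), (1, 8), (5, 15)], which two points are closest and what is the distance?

Computing all pairwise distances among 10 points:

d((26, -29), (22, 23)) = 52.1536
d((26, -29), (-5, -23)) = 31.5753
d((26, -29), (-17, 29)) = 72.2011
d((26, -29), (9, 15)) = 47.1699
d((26, -29), (-6, -15)) = 34.9285
d((26, -29), (24, 12)) = 41.0488
d((26, -29), (14, -29)) = 12.0
d((26, -29), (1, 8)) = 44.6542
d((26, -29), (5, 15)) = 48.7545
d((22, 23), (-5, -23)) = 53.3385
d((22, 23), (-17, 29)) = 39.4588
d((22, 23), (9, 15)) = 15.2643
d((22, 23), (-6, -15)) = 47.2017
d((22, 23), (24, 12)) = 11.1803
d((22, 23), (14, -29)) = 52.6118
d((22, 23), (1, 8)) = 25.807
d((22, 23), (5, 15)) = 18.7883
d((-5, -23), (-17, 29)) = 53.3667
d((-5, -23), (9, 15)) = 40.4969
d((-5, -23), (-6, -15)) = 8.0623
d((-5, -23), (24, 12)) = 45.4533
d((-5, -23), (14, -29)) = 19.9249
d((-5, -23), (1, 8)) = 31.5753
d((-5, -23), (5, 15)) = 39.2938
d((-17, 29), (9, 15)) = 29.5296
d((-17, 29), (-6, -15)) = 45.3542
d((-17, 29), (24, 12)) = 44.3847
d((-17, 29), (14, -29)) = 65.7647
d((-17, 29), (1, 8)) = 27.6586
d((-17, 29), (5, 15)) = 26.0768
d((9, 15), (-6, -15)) = 33.541
d((9, 15), (24, 12)) = 15.2971
d((9, 15), (14, -29)) = 44.2832
d((9, 15), (1, 8)) = 10.6301
d((9, 15), (5, 15)) = 4.0 <-- minimum
d((-6, -15), (24, 12)) = 40.3609
d((-6, -15), (14, -29)) = 24.4131
d((-6, -15), (1, 8)) = 24.0416
d((-6, -15), (5, 15)) = 31.9531
d((24, 12), (14, -29)) = 42.2019
d((24, 12), (1, 8)) = 23.3452
d((24, 12), (5, 15)) = 19.2354
d((14, -29), (1, 8)) = 39.2173
d((14, -29), (5, 15)) = 44.911
d((1, 8), (5, 15)) = 8.0623

Closest pair: (9, 15) and (5, 15) with distance 4.0

The closest pair is (9, 15) and (5, 15) with Euclidean distance 4.0. For 10 points, brute-force pairwise comparison is shown above. For large n, the divide-and-conquer algorithm (sort by x, recurse on halves, check the dividing strip) achieves O(n log n).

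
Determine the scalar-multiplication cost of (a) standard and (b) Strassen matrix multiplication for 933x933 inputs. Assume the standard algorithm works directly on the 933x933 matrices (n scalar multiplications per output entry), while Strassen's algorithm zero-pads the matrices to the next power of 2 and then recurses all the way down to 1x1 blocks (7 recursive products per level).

Matrix multiplication for 933x933 matrices:

Strassen's algorithm requires power-of-2 dimensions. Pad 933x933 to 1024x1024 (next power of 2).

Standard algorithm: 933^3 = 812166237 multiplications
Strassen's algorithm: 7^(log2(1024)) = 7^10 = 282475249 multiplications
Savings: 812166237 - 282475249 = 529690988 multiplications

Standard: 812166237 multiplications (933^3). Strassen: 282475249 multiplications (7^10, after padding to 1024x1024). Strassen reduces 8 recursive multiplications to 7 at each level.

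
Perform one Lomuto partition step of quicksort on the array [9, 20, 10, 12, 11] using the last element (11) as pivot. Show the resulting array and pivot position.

Lomuto partition with pivot = 11:

Initial array: [9, 20, 10, 12, 11]

arr[0]=9 <= 11: swap with position 0, array becomes [9, 20, 10, 12, 11]
arr[1]=20 > 11: no swap
arr[2]=10 <= 11: swap with position 1, array becomes [9, 10, 20, 12, 11]
arr[3]=12 > 11: no swap

Place pivot at position 2: [9, 10, 11, 12, 20]
Pivot position: 2

After partitioning with pivot 11, the array becomes [9, 10, 11, 12, 20]. The pivot is placed at index 2. All elements to the left of the pivot are <= 11, and all elements to the right are > 11.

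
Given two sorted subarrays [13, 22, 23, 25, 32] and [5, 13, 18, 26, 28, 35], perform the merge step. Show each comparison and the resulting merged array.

Merging process:

Compare 13 vs 5: take 5 from right. Merged: [5]
Compare 13 vs 13: take 13 from left. Merged: [5, 13]
Compare 22 vs 13: take 13 from right. Merged: [5, 13, 13]
Compare 22 vs 18: take 18 from right. Merged: [5, 13, 13, 18]
Compare 22 vs 26: take 22 from left. Merged: [5, 13, 13, 18, 22]
Compare 23 vs 26: take 23 from left. Merged: [5, 13, 13, 18, 22, 23]
Compare 25 vs 26: take 25 from left. Merged: [5, 13, 13, 18, 22, 23, 25]
Compare 32 vs 26: take 26 from right. Merged: [5, 13, 13, 18, 22, 23, 25, 26]
Compare 32 vs 28: take 28 from right. Merged: [5, 13, 13, 18, 22, 23, 25, 26, 28]
Compare 32 vs 35: take 32 from left. Merged: [5, 13, 13, 18, 22, 23, 25, 26, 28, 32]
Append remaining from right: [35]. Merged: [5, 13, 13, 18, 22, 23, 25, 26, 28, 32, 35]

Final merged array: [5, 13, 13, 18, 22, 23, 25, 26, 28, 32, 35]
Total comparisons: 10

The merged array is [5, 13, 13, 18, 22, 23, 25, 26, 28, 32, 35], requiring 10 comparisons. The merge step runs in O(n) time where n is the total number of elements.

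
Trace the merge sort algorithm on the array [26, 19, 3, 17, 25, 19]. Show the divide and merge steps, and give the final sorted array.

Merge sort trace:

Split: [26, 19, 3, 17, 25, 19] -> [26, 19, 3] and [17, 25, 19]
  Split: [26, 19, 3] -> [26] and [19, 3]
    Split: [19, 3] -> [19] and [3]
    Merge: [19] + [3] -> [3, 19]
  Merge: [26] + [3, 19] -> [3, 19, 26]
  Split: [17, 25, 19] -> [17] and [25, 19]
    Split: [25, 19] -> [25] and [19]
    Merge: [25] + [19] -> [19, 25]
  Merge: [17] + [19, 25] -> [17, 19, 25]
Merge: [3, 19, 26] + [17, 19, 25] -> [3, 17, 19, 19, 25, 26]

Final sorted array: [3, 17, 19, 19, 25, 26]

The merge sort proceeds by recursively splitting the array and merging sorted halves.
After all merges, the sorted array is [3, 17, 19, 19, 25, 26].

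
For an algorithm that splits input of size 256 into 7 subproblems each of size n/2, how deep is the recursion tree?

For divide and conquer with division factor 2:

Problem sizes at each level:
Level 0: 256
Level 1: 128
Level 2: 64
Level 3: 32
Level 4: 16
Level 5: 8
Level 6: 4
Level 7: 2
Level 8: 1

The root is level 0 and the size-1 base case is level 8 (the tree spans levels 0 through 8, i.e. 9 levels counting the root), so the depth is the number of divisions: log_2(256) = 8

The recursion tree depth is log_2(256) = 8. At each level, the problem size is divided by 2, so it takes 8 divisions to reduce to a base case of size 1. The algorithm makes 7 recursive calls at each level.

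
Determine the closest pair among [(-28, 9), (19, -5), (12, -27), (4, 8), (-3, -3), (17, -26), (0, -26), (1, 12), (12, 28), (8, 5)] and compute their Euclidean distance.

Computing all pairwise distances among 10 points:

d((-28, 9), (19, -5)) = 49.0408
d((-28, 9), (12, -27)) = 53.8145
d((-28, 9), (4, 8)) = 32.0156
d((-28, 9), (-3, -3)) = 27.7308
d((-28, 9), (17, -26)) = 57.0088
d((-28, 9), (0, -26)) = 44.8219
d((-28, 9), (1, 12)) = 29.1548
d((-28, 9), (12, 28)) = 44.2832
d((-28, 9), (8, 5)) = 36.2215
d((19, -5), (12, -27)) = 23.0868
d((19, -5), (4, 8)) = 19.8494
d((19, -5), (-3, -3)) = 22.0907
d((19, -5), (17, -26)) = 21.095
d((19, -5), (0, -26)) = 28.3196
d((19, -5), (1, 12)) = 24.7588
d((19, -5), (12, 28)) = 33.7343
d((19, -5), (8, 5)) = 14.8661
d((12, -27), (4, 8)) = 35.9026
d((12, -27), (-3, -3)) = 28.3019
d((12, -27), (17, -26)) = 5.099
d((12, -27), (0, -26)) = 12.0416
d((12, -27), (1, 12)) = 40.5216
d((12, -27), (12, 28)) = 55.0
d((12, -27), (8, 5)) = 32.249
d((4, 8), (-3, -3)) = 13.0384
d((4, 8), (17, -26)) = 36.4005
d((4, 8), (0, -26)) = 34.2345
d((4, 8), (1, 12)) = 5.0 <-- minimum
d((4, 8), (12, 28)) = 21.5407
d((4, 8), (8, 5)) = 5.0 <-- minimum
d((-3, -3), (17, -26)) = 30.4795
d((-3, -3), (0, -26)) = 23.1948
d((-3, -3), (1, 12)) = 15.5242
d((-3, -3), (12, 28)) = 34.4384
d((-3, -3), (8, 5)) = 13.6015
d((17, -26), (0, -26)) = 17.0
d((17, -26), (1, 12)) = 41.2311
d((17, -26), (12, 28)) = 54.231
d((17, -26), (8, 5)) = 32.28
d((0, -26), (1, 12)) = 38.0132
d((0, -26), (12, 28)) = 55.3173
d((0, -26), (8, 5)) = 32.0156
d((1, 12), (12, 28)) = 19.4165
d((1, 12), (8, 5)) = 9.8995
d((12, 28), (8, 5)) = 23.3452

Minimum distance: 5.0 (tie among 2 pairs: (4, 8) and (1, 12); (4, 8) and (8, 5))

The minimum Euclidean distance is 5.0. There is a tie: 2 pairs achieve this minimum — (4, 8) and (1, 12); (4, 8) and (8, 5). Any of these is a valid closest pair. For 10 points, brute-force pairwise comparison is shown above. For large n, the divide-and-conquer algorithm (sort by x, recurse on halves, check the dividing strip) achieves O(n log n).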